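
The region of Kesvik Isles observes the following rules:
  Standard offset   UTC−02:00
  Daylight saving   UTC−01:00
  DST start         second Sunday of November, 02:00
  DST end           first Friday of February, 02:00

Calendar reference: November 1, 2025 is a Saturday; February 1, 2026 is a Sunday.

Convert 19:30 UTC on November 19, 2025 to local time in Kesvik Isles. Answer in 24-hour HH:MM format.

1 November 2025 is a Saturday, so the first Sunday is November 2 and the second is November 9.
1 February 2026 is a Sunday, so the first Friday is February 6.
At the standard offset (UTC−02:00), 19:30 UTC − 2h = 17:30 Kesvik Isles standard time.
The standard-time date in Kesvik Isles, November 19, 2025, falls between 9 November 2025 and 6 February 2026, so daylight saving is in effect and Kesvik Isles is at UTC−01:00.
19:30 UTC − 1h = 18:30 local.

18:30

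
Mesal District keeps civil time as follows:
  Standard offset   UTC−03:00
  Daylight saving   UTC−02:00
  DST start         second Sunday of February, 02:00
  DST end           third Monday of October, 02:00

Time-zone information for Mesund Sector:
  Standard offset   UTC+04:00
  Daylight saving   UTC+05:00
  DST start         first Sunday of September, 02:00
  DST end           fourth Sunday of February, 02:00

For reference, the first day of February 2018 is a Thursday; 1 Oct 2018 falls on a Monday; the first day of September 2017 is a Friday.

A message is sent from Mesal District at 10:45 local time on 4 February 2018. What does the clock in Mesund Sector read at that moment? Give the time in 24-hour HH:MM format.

18:45

1 February 2018 is a Thursday, so the first Sunday is February 4 and the second is February 11.
1 October 2018 is a Monday, so the first Monday is October 1 and the third is October 15.
4 February 2018 is outside the daylight-saving period (11 February – 15 October), so Mesal District is on standard time, UTC−03:00.
10:45 Mesal District + 3h = 13:45 UTC.
1 September 2017 is a Friday, so the first Sunday is September 3.
1 February 2018 is a Thursday, so the first Sunday is February 4 and the fourth is February 25.
At the standard offset (UTC+04:00), 13:45 UTC + 4h = 17:45 Mesund Sector standard time.
Daylight saving runs 3 September 2017 – 25 February 2018; the standard-time date in Mesund Sector, 4 February 2018, is inside that window, so Mesund Sector is at UTC+05:00.
13:45 UTC + 5h = 18:45 Mesund Sector.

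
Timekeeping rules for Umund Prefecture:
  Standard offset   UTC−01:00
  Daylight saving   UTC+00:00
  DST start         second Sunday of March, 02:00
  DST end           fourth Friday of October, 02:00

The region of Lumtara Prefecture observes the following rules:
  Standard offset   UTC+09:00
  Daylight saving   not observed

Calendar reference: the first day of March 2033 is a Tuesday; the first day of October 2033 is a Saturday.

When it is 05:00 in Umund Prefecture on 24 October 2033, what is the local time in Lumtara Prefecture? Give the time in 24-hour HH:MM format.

1 March 2033 is a Tuesday, so the first Sunday is March 6 and the second is March 13.
1 October 2033 is a Saturday, so the first Friday is October 7 and the fourth is October 28.
24 October 2033 lies within the daylight-saving period (13 March – 28 October), so Umund Prefecture is on daylight time, UTC+00:00.
05:00 Umund Prefecture − 0h = 05:00 UTC.
Lumtara Prefecture stays on UTC+09:00 all year.
05:00 UTC + 9h = 14:00 Lumtara Prefecture.

14:00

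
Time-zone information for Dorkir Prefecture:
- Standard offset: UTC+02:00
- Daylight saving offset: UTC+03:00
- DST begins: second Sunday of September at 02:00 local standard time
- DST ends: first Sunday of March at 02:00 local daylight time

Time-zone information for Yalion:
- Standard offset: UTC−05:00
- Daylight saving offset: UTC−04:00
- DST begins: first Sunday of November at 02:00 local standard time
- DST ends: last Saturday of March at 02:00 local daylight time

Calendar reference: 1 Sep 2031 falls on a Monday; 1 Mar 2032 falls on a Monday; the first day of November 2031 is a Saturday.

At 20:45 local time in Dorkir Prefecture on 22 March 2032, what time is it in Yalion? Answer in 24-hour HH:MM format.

14:45

1 September 2031 is a Monday, so the first Sunday is September 7 and the second is September 14.
1 March 2032 is a Monday, so the first Sunday is March 7.
22 March 2032 is outside the daylight-saving period (14 September 2031 – 7 March 2032), so Dorkir Prefecture is on standard time, UTC+02:00.
20:45 Dorkir Prefecture − 2h = 18:45 UTC.
1 November 2031 is a Saturday, so the first Sunday is November 2.
1 March 2032 is a Monday, so Saturdays fall on 6, 13, 20, 27; the last is March 27.
At the standard offset (UTC−05:00), 18:45 UTC − 5h = 13:45 Yalion standard time.
Daylight saving runs 2 November 2031 – 27 March 2032; the standard-time date in Yalion, 22 March 2032, is inside that window, so Yalion is at UTC−04:00.
18:45 UTC − 4h = 14:45 Yalion.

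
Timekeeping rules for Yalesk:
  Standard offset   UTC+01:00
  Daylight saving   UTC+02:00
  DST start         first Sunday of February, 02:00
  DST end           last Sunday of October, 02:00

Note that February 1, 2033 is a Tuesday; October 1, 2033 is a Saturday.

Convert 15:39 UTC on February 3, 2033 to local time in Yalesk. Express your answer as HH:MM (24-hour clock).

16:39

1 February 2033 is a Tuesday, so the first Sunday is February 6.
1 October 2033 is a Saturday, so Sundays fall on 2, 9, 16, 23, 30; the last is October 30.
At the standard offset (UTC+01:00), 15:39 UTC + 1h = 16:39 Yalesk standard time.
Daylight saving runs 6 February – 30 October; the standard-time date in Yalesk, February 3, 2033, is outside that window, so Yalesk is on standard time at UTC+01:00.
15:39 UTC + 1h = 16:39 local.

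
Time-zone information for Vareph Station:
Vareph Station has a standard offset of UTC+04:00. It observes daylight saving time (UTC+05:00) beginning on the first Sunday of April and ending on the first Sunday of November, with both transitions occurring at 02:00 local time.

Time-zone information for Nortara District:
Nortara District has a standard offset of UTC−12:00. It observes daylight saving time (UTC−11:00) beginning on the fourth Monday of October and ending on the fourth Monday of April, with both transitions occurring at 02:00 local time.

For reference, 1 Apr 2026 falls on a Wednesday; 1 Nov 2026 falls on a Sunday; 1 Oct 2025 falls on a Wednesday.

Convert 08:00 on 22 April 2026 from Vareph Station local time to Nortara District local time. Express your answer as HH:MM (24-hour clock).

16:00

1 April 2026 is a Wednesday, so the first Sunday is April 5.
1 November 2026 is a Sunday, so the first Sunday is November 1.
22 April 2026 lies within the daylight-saving period (5 April – 1 November), so Vareph Station is on daylight time, UTC+05:00.
08:00 Vareph Station − 5h = 03:00 UTC.
1 October 2025 is a Wednesday, so the first Monday is October 6 and the fourth is October 27.
1 April 2026 is a Wednesday, so the first Monday is April 6 and the fourth is April 27.
At the standard offset (UTC−12:00), 03:00 UTC − 12h = 15:00 Nortara District standard time (rolling into the previous day, 21 April 2026).
Daylight saving runs 27 October 2025 – 27 April 2026; the standard-time date in Nortara District, 21 April 2026, is inside that window, so Nortara District is at UTC−11:00.
03:00 UTC − 11h = 16:00 Nortara District (rolling into the previous day, 21 April 2026).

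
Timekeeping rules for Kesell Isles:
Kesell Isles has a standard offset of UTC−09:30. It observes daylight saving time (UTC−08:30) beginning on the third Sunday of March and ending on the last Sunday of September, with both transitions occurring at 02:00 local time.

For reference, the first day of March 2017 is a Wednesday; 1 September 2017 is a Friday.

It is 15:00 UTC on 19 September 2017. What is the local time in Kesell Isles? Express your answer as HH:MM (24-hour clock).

1 March 2017 is a Wednesday, so the first Sunday is March 5 and the third is March 19.
1 September 2017 is a Friday, so Sundays fall on 3, 10, 17, 24; the last is September 24.
At the standard offset (UTC−09:30), 15:00 UTC − 9h30m = 05:30 Kesell Isles standard time.
Daylight saving runs 19 March – 24 September; the standard-time date in Kesell Isles, 19 September 2017, is inside that window, so Kesell Isles is at UTC−08:30.
15:00 UTC − 8h30m = 06:30 local.

06:30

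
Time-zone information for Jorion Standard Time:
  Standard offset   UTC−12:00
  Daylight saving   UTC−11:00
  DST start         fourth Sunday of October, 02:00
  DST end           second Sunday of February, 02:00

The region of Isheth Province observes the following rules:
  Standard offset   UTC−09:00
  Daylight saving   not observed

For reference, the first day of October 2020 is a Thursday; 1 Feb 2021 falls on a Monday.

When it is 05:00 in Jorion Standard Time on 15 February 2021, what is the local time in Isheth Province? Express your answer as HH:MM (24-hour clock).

1 October 2020 is a Thursday, so the first Sunday is October 4 and the fourth is October 25.
1 February 2021 is a Monday, so the first Sunday is February 7 and the second is February 14.
15 February 2021 does not fall between 25 October 2020 and 14 February 2021, so daylight saving is not in effect and Jorion Standard Time is at UTC−12:00.
05:00 Jorion Standard Time + 12h = 17:00 UTC.
Isheth Province stays on UTC−09:00 all year.
17:00 UTC − 9h = 08:00 Isheth Province.

08:00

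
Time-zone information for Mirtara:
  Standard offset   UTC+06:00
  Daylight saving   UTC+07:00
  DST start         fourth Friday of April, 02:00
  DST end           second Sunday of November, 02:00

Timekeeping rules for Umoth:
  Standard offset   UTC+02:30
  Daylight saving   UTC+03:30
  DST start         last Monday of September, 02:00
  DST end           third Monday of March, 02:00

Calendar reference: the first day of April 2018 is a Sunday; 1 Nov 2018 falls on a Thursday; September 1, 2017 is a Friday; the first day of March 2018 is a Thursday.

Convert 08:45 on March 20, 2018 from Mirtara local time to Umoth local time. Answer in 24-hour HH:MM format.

1 April 2018 is a Sunday, so the first Friday is April 6 and the fourth is April 27.
1 November 2018 is a Thursday, so the first Sunday is November 4 and the second is November 11.
March 20, 2018 is outside the daylight-saving period (27 April – 11 November), so Mirtara is on standard time, UTC+06:00.
08:45 Mirtara − 6h = 02:45 UTC.
1 September 2017 is a Friday, so Mondays fall on 4, 11, 18, 25; the last is September 25.
1 March 2018 is a Thursday, so the first Monday is March 5 and the third is March 19.
At the standard offset (UTC+02:30), 02:45 UTC + 2h30m = 05:15 Umoth standard time.
Daylight saving runs 25 September 2017 – 19 March 2018; the standard-time date in Umoth, March 20, 2018, is outside that window, so Umoth is on standard time at UTC+02:30.
02:45 UTC + 2h30m = 05:15 Umoth.

05:15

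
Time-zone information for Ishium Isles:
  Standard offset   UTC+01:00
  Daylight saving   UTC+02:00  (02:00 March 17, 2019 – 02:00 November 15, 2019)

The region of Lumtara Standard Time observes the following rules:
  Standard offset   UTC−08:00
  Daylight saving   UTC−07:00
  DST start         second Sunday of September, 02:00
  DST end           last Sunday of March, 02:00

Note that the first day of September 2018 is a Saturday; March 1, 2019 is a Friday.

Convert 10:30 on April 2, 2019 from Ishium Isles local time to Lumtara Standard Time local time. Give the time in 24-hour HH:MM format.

April 2, 2019 lies within the daylight-saving period (17 March – 15 November), so Ishium Isles is on daylight time, UTC+02:00.
10:30 Ishium Isles − 2h = 08:30 UTC.
1 September 2018 is a Saturday, so the first Sunday is September 2 and the second is September 9.
1 March 2019 is a Friday, so Sundays fall on 3, 10, 17, 24, 31; the last is March 31.
At the standard offset (UTC−08:00), 08:30 UTC − 8h = 00:30 Lumtara Standard Time standard time.
Daylight saving runs 9 September 2018 – 31 March 2019; the standard-time date in Lumtara Standard Time, April 2, 2019, is outside that window, so Lumtara Standard Time is on standard time at UTC−08:00.
08:30 UTC − 8h = 00:30 Lumtara Standard Time.

00:30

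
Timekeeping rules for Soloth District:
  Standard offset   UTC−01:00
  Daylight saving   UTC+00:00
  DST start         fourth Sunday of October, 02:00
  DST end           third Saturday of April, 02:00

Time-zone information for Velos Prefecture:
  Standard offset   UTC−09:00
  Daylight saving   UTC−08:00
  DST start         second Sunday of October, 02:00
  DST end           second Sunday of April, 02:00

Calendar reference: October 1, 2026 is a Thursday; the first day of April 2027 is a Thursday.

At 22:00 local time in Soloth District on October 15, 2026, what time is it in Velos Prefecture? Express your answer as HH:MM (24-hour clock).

15:00

1 October 2026 is a Thursday, so the first Sunday is October 4 and the fourth is October 25.
1 April 2027 is a Thursday, so the first Saturday is April 3 and the third is April 17.
October 15, 2026 is outside the daylight-saving period (25 October 2026 – 17 April 2027), so Soloth District is on standard time, UTC−01:00.
22:00 Soloth District + 1h = 23:00 UTC.
1 October 2026 is a Thursday, so the first Sunday is October 4 and the second is October 11.
1 April 2027 is a Thursday, so the first Sunday is April 4 and the second is April 11.
At the standard offset (UTC−09:00), 23:00 UTC − 9h = 14:00 Velos Prefecture standard time.
Daylight saving runs 11 October 2026 – 11 April 2027; the standard-time date in Velos Prefecture, October 15, 2026, is inside that window, so Velos Prefecture is at UTC−08:00.
23:00 UTC − 8h = 15:00 Velos Prefecture.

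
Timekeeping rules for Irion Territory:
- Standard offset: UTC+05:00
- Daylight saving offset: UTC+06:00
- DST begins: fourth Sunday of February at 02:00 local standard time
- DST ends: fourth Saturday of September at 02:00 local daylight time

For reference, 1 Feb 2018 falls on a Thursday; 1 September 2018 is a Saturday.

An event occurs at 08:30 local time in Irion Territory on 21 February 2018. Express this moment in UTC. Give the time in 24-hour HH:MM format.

1 February 2018 is a Thursday, so the first Sunday is February 4 and the fourth is February 25.
1 September 2018 is a Saturday, so the first Saturday is September 1 and the fourth is September 22.
21 February 2018 is outside the daylight-saving period (25 February – 22 September), so Irion Territory is on standard time, UTC+05:00.
08:30 local − 5h = 03:30 UTC.

03:30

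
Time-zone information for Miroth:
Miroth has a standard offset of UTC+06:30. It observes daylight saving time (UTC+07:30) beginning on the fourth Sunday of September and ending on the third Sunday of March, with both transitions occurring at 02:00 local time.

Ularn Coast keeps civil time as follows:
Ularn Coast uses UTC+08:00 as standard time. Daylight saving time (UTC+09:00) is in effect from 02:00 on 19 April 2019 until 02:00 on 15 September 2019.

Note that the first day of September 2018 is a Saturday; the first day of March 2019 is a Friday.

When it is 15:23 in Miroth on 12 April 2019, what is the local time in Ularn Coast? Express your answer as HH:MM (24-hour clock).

1 September 2018 is a Saturday, so the first Sunday is September 2 and the fourth is September 23.
1 March 2019 is a Friday, so the first Sunday is March 3 and the third is March 17.
12 April 2019 does not fall between 23 September 2018 and 17 March 2019, so daylight saving is not in effect and Miroth is at UTC+06:30.
15:23 Miroth − 6h30m = 08:53 UTC.
At the standard offset (UTC+08:00), 08:53 UTC + 8h = 16:53 Ularn Coast standard time.
The standard-time date in Ularn Coast, 12 April 2019, does not fall between 19 April and 15 September, so daylight saving is not in effect and Ularn Coast is at UTC+08:00.
08:53 UTC + 8h = 16:53 Ularn Coast.

16:53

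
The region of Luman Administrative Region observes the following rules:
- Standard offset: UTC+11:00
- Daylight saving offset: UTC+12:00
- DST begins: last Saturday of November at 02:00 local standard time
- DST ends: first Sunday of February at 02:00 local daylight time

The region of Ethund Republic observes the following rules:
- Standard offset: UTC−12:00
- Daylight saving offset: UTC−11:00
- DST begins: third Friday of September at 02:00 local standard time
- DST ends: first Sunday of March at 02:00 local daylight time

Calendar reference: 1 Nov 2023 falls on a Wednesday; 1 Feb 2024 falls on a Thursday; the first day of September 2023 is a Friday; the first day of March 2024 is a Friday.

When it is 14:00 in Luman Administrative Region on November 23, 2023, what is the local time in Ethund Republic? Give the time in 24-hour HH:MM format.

1 November 2023 is a Wednesday, so Saturdays fall on 4, 11, 18, 25; the last is November 25.
1 February 2024 is a Thursday, so the first Sunday is February 4.
November 23, 2023 is outside the daylight-saving period (25 November 2023 – 4 February 2024), so Luman Administrative Region is on standard time, UTC+11:00.
14:00 Luman Administrative Region − 11h = 03:00 UTC.
1 September 2023 is a Friday, so the first Friday is September 1 and the third is September 15.
1 March 2024 is a Friday, so the first Sunday is March 3.
At the standard offset (UTC−12:00), 03:00 UTC − 12h = 15:00 Ethund Republic standard time (rolling into the previous day, 22 November 2023).
The standard-time date in Ethund Republic, November 22, 2023, falls between 15 September 2023 and 3 March 2024, so daylight saving is in effect and Ethund Republic is at UTC−11:00.
03:00 UTC − 11h = 16:00 Ethund Republic (rolling into the previous day, 22 November 2023).

16:00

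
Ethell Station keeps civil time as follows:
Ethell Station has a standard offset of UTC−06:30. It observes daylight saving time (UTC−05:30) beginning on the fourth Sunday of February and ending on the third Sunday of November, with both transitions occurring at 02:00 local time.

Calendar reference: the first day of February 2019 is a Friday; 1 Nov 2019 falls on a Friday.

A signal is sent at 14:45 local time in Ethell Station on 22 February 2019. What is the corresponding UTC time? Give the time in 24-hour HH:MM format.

1 February 2019 is a Friday, so the first Sunday is February 3 and the fourth is February 24.
1 November 2019 is a Friday, so the first Sunday is November 3 and the third is November 17.
Daylight saving runs 24 February – 17 November; 22 February 2019 is outside that window, so Ethell Station is on standard time at UTC−06:30.
14:45 local + 6h30m = 21:15 UTC.

21:15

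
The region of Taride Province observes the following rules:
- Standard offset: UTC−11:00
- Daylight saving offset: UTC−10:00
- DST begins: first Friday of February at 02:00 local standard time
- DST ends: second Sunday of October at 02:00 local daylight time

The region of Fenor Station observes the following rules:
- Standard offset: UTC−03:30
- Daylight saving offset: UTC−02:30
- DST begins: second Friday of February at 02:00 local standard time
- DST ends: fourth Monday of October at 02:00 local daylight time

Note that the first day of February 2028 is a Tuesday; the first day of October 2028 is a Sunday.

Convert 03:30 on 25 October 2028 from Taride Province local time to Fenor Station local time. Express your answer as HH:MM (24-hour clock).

1 February 2028 is a Tuesday, so the first Friday is February 4.
1 October 2028 is a Sunday, so the first Sunday is October 1 and the second is October 8.
25 October 2028 does not fall between 4 February and 8 October, so daylight saving is not in effect and Taride Province is at UTC−11:00.
03:30 Taride Province + 11h = 14:30 UTC.
1 February 2028 is a Tuesday, so the first Friday is February 4 and the second is February 11.
1 October 2028 is a Sunday, so the first Monday is October 2 and the fourth is October 23.
At the standard offset (UTC−03:30), 14:30 UTC − 3h30m = 11:00 Fenor Station standard time.
The standard-time date in Fenor Station, 25 October 2028, does not fall between 11 February and 23 October, so daylight saving is not in effect and Fenor Station is at UTC−03:30.
14:30 UTC − 3h30m = 11:00 Fenor Station.

11:00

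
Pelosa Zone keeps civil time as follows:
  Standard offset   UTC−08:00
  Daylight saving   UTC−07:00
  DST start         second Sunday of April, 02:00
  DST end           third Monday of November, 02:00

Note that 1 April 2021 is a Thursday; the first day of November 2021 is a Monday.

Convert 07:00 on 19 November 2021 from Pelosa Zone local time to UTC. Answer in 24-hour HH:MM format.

15:00

1 April 2021 is a Thursday, so the first Sunday is April 4 and the second is April 11.
1 November 2021 is a Monday, so the first Monday is November 1 and the third is November 15.
19 November 2021 does not fall between 11 April and 15 November, so daylight saving is not in effect and Pelosa Zone is at UTC−08:00.
07:00 local + 8h = 15:00 UTC.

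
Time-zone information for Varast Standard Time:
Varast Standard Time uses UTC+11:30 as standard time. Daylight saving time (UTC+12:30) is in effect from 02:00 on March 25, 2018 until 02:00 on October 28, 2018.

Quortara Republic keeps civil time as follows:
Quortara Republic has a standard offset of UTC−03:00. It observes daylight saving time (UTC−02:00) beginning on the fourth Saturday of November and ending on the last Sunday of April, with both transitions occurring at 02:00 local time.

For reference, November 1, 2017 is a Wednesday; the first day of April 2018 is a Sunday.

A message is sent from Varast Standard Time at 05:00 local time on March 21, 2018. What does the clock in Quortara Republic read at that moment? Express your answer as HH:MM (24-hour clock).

March 21, 2018 does not fall between 25 March and 28 October, so daylight saving is not in effect and Varast Standard Time is at UTC+11:30.
05:00 Varast Standard Time − 11h30m = 17:30 UTC (rolling into the previous day, 20 March 2018).
1 November 2017 is a Wednesday, so the first Saturday is November 4 and the fourth is November 25.
1 April 2018 is a Sunday, so Sundays fall on 1, 8, 15, 22, 29; the last is April 29.
At the standard offset (UTC−03:00), 17:30 UTC − 3h = 14:30 Quortara Republic standard time.
The standard-time date in Quortara Republic, March 20, 2018, lies within the daylight-saving period (25 November 2017 – 29 April 2018), so Quortara Republic is on daylight time, UTC−02:00.
17:30 UTC − 2h = 15:30 Quortara Republic.

15:30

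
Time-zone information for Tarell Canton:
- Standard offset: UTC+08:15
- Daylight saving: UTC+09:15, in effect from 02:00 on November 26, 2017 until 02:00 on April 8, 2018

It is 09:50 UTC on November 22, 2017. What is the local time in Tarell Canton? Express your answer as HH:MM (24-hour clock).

18:05

At the standard offset (UTC+08:15), 09:50 UTC + 8h15m = 18:05 Tarell Canton standard time.
The standard-time date in Tarell Canton, November 22, 2017, does not fall between 26 November 2017 and 8 April 2018, so daylight saving is not in effect and Tarell Canton is at UTC+08:15.
09:50 UTC + 8h15m = 18:05 local.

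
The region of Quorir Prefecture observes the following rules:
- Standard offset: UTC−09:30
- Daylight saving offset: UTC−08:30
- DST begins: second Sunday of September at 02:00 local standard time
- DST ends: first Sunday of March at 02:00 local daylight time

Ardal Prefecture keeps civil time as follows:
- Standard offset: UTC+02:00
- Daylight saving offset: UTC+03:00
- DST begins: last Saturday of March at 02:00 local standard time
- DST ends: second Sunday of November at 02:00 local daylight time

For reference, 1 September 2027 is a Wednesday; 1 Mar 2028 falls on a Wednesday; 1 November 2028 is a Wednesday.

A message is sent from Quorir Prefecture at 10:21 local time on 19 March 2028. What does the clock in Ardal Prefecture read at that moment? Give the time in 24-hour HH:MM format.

21:51

1 September 2027 is a Wednesday, so the first Sunday is September 5 and the second is September 12.
1 March 2028 is a Wednesday, so the first Sunday is March 5.
19 March 2028 is outside the daylight-saving period (12 September 2027 – 5 March 2028), so Quorir Prefecture is on standard time, UTC−09:30.
10:21 Quorir Prefecture + 9h30m = 19:51 UTC.
1 March 2028 is a Wednesday, so Saturdays fall on 4, 11, 18, 25; the last is March 25.
1 November 2028 is a Wednesday, so the first Sunday is November 5 and the second is November 12.
At the standard offset (UTC+02:00), 19:51 UTC + 2h = 21:51 Ardal Prefecture standard time.
The standard-time date in Ardal Prefecture, 19 March 2028, is outside the daylight-saving period (25 March – 12 November), so Ardal Prefecture is on standard time, UTC+02:00.
19:51 UTC + 2h = 21:51 Ardal Prefecture.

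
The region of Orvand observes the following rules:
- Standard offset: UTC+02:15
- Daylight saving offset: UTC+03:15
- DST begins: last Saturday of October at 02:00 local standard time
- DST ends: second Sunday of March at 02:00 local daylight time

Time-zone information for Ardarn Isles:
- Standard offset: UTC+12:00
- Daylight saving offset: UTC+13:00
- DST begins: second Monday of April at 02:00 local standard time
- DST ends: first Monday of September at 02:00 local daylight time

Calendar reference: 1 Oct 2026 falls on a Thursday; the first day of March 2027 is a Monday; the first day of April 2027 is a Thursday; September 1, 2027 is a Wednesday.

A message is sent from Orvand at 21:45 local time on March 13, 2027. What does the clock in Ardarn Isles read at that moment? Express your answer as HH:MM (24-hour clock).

06:30

1 October 2026 is a Thursday, so Saturdays fall on 3, 10, 17, 24, 31; the last is October 31.
1 March 2027 is a Monday, so the first Sunday is March 7 and the second is March 14.
March 13, 2027 falls between 31 October 2026 and 14 March 2027, so daylight saving is in effect and Orvand is at UTC+03:15.
21:45 Orvand − 3h15m = 18:30 UTC.
1 April 2027 is a Thursday, so the first Monday is April 5 and the second is April 12.
1 September 2027 is a Wednesday, so the first Monday is September 6.
At the standard offset (UTC+12:00), 18:30 UTC + 12h = 06:30 Ardarn Isles standard time (rolling into the next day, 14 March 2027).
The standard-time date in Ardarn Isles, March 14, 2027, is outside the daylight-saving period (12 April – 6 September), so Ardarn Isles is on standard time, UTC+12:00.
18:30 UTC + 12h = 06:30 Ardarn Isles (rolling into the next day, 14 March 2027).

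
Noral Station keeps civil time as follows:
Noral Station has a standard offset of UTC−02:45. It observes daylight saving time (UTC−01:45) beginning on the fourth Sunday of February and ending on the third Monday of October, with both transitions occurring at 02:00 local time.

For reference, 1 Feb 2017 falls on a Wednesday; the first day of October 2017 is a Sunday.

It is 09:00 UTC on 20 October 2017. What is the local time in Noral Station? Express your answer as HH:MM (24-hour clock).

1 February 2017 is a Wednesday, so the first Sunday is February 5 and the fourth is February 26.
1 October 2017 is a Sunday, so the first Monday is October 2 and the third is October 16.
At the standard offset (UTC−02:45), 09:00 UTC − 2h45m = 06:15 Noral Station standard time.
The standard-time date in Noral Station, 20 October 2017, does not fall between 26 February and 16 October, so daylight saving is not in effect and Noral Station is at UTC−02:45.
09:00 UTC − 2h45m = 06:15 local.

06:15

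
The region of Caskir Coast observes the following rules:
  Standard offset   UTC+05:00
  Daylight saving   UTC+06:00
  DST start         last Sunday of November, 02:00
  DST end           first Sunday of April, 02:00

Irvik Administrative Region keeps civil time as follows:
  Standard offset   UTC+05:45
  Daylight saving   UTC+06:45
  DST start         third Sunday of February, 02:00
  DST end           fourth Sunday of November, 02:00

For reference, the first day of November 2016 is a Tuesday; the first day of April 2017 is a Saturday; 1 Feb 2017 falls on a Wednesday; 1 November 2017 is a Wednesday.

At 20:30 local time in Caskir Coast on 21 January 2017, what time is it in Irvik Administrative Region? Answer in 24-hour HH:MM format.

1 November 2016 is a Tuesday, so Sundays fall on 6, 13, 20, 27; the last is November 27.
1 April 2017 is a Saturday, so the first Sunday is April 2.
21 January 2017 lies within the daylight-saving period (27 November 2016 – 2 April 2017), so Caskir Coast is on daylight time, UTC+06:00.
20:30 Caskir Coast − 6h = 14:30 UTC.
1 February 2017 is a Wednesday, so the first Sunday is February 5 and the third is February 19.
1 November 2017 is a Wednesday, so the first Sunday is November 5 and the fourth is November 26.
At the standard offset (UTC+05:45), 14:30 UTC + 5h45m = 20:15 Irvik Administrative Region standard time.
The standard-time date in Irvik Administrative Region, 21 January 2017, does not fall between 19 February and 26 November, so daylight saving is not in effect and Irvik Administrative Region is at UTC+05:45.
14:30 UTC + 5h45m = 20:15 Irvik Administrative Region.

20:15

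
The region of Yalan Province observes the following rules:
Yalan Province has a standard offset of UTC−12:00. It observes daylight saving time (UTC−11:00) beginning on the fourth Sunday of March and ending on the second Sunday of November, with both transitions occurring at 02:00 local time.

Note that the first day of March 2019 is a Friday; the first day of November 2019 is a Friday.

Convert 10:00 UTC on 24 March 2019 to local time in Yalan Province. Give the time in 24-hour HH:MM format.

22:00

1 March 2019 is a Friday, so the first Sunday is March 3 and the fourth is March 24.
1 November 2019 is a Friday, so the first Sunday is November 3 and the second is November 10.
At the standard offset (UTC−12:00), 10:00 UTC − 12h = 22:00 Yalan Province standard time (rolling into the previous day, 23 March 2019).
The standard-time date in Yalan Province, 23 March 2019, does not fall between 24 March and 10 November, so daylight saving is not in effect and Yalan Province is at UTC−12:00.
10:00 UTC − 12h = 22:00 local (rolling into the previous day, 23 March 2019).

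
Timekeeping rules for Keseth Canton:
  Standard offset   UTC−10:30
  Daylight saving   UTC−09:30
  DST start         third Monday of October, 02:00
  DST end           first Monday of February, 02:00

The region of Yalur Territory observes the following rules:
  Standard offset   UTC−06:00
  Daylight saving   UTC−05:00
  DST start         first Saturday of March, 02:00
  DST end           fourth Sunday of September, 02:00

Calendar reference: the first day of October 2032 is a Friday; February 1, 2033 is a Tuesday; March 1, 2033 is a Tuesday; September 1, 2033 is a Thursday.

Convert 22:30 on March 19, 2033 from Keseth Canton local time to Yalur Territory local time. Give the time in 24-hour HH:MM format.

1 October 2032 is a Friday, so the first Monday is October 4 and the third is October 18.
1 February 2033 is a Tuesday, so the first Monday is February 7.
March 19, 2033 does not fall between 18 October 2032 and 7 February 2033, so daylight saving is not in effect and Keseth Canton is at UTC−10:30.
22:30 Keseth Canton + 10h30m = 09:00 UTC (rolling into the next day, 20 March 2033).
1 March 2033 is a Tuesday, so the first Saturday is March 5.
1 September 2033 is a Thursday, so the first Sunday is September 4 and the fourth is September 25.
At the standard offset (UTC−06:00), 09:00 UTC − 6h = 03:00 Yalur Territory standard time.
The standard-time date in Yalur Territory, March 20, 2033, lies within the daylight-saving period (5 March – 25 September), so Yalur Territory is on daylight time, UTC−05:00.
09:00 UTC − 5h = 04:00 Yalur Territory.

04:00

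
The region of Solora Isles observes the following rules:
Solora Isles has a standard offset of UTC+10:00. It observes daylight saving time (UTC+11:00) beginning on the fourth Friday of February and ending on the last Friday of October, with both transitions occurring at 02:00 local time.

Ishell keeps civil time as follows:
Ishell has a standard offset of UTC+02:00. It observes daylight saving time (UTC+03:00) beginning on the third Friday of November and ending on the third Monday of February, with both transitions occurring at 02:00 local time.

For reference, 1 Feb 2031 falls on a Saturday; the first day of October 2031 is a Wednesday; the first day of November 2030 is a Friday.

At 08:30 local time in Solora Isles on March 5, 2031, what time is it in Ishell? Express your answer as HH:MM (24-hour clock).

1 February 2031 is a Saturday, so the first Friday is February 7 and the fourth is February 28.
1 October 2031 is a Wednesday, so Fridays fall on 3, 10, 17, 24, 31; the last is October 31.
March 5, 2031 lies within the daylight-saving period (28 February – 31 October), so Solora Isles is on daylight time, UTC+11:00.
08:30 Solora Isles − 11h = 21:30 UTC (rolling into the previous day, 4 March 2031).
1 November 2030 is a Friday, so the first Friday is November 1 and the third is November 15.
1 February 2031 is a Saturday, so the first Monday is February 3 and the third is February 17.
At the standard offset (UTC+02:00), 21:30 UTC + 2h = 23:30 Ishell standard time.
The standard-time date in Ishell, March 4, 2031, does not fall between 15 November 2030 and 17 February 2031, so daylight saving is not in effect and Ishell is at UTC+02:00.
21:30 UTC + 2h = 23:30 Ishell.

23:30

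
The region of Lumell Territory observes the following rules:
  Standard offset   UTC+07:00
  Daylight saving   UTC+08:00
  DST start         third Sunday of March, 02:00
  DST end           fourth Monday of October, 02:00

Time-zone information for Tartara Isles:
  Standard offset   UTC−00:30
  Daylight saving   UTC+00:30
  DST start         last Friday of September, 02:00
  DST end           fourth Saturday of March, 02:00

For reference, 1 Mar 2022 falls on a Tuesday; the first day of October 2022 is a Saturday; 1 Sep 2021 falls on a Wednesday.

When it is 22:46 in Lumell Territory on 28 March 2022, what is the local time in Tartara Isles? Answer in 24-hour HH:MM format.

14:16

1 March 2022 is a Tuesday, so the first Sunday is March 6 and the third is March 20.
1 October 2022 is a Saturday, so the first Monday is October 3 and the fourth is October 24.
28 March 2022 lies within the daylight-saving period (20 March – 24 October), so Lumell Territory is on daylight time, UTC+08:00.
22:46 Lumell Territory − 8h = 14:46 UTC.
1 September 2021 is a Wednesday, so Fridays fall on 3, 10, 17, 24; the last is September 24.
1 March 2022 is a Tuesday, so the first Saturday is March 5 and the fourth is March 26.
At the standard offset (UTC−00:30), 14:46 UTC − 0h30m = 14:16 Tartara Isles standard time.
The standard-time date in Tartara Isles, 28 March 2022, does not fall between 24 September 2021 and 26 March 2022, so daylight saving is not in effect and Tartara Isles is at UTC−00:30.
14:46 UTC − 0h30m = 14:16 Tartara Isles.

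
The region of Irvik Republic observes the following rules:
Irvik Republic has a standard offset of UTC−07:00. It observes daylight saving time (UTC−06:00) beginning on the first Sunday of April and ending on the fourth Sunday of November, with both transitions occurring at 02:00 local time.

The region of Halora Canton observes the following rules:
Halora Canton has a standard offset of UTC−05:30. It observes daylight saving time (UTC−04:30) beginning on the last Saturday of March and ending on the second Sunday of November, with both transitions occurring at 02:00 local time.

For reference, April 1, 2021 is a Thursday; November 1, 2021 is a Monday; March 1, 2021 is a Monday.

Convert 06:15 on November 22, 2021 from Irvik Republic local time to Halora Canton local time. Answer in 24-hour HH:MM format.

06:45

1 April 2021 is a Thursday, so the first Sunday is April 4.
1 November 2021 is a Monday, so the first Sunday is November 7 and the fourth is November 28.
Daylight saving runs 4 April – 28 November; November 22, 2021 is inside that window, so Irvik Republic is at UTC−06:00.
06:15 Irvik Republic + 6h = 12:15 UTC.
1 March 2021 is a Monday, so Saturdays fall on 6, 13, 20, 27; the last is March 27.
1 November 2021 is a Monday, so the first Sunday is November 7 and the second is November 14.
At the standard offset (UTC−05:30), 12:15 UTC − 5h30m = 06:45 Halora Canton standard time.
The standard-time date in Halora Canton, November 22, 2021, does not fall between 27 March and 14 November, so daylight saving is not in effect and Halora Canton is at UTC−05:30.
12:15 UTC − 5h30m = 06:45 Halora Canton.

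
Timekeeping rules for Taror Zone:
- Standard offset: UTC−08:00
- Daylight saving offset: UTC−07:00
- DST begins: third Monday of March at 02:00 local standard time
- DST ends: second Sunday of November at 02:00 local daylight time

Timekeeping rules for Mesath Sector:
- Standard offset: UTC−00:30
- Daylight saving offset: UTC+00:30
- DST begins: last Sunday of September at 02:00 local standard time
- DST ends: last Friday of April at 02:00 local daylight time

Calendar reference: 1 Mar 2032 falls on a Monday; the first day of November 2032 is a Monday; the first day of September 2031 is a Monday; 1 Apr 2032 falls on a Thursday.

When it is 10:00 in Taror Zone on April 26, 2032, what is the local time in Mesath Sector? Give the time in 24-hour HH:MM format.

1 March 2032 is a Monday, so the first Monday is March 1 and the third is March 15.
1 November 2032 is a Monday, so the first Sunday is November 7 and the second is November 14.
April 26, 2032 lies within the daylight-saving period (15 March – 14 November), so Taror Zone is on daylight time, UTC−07:00.
10:00 Taror Zone + 7h = 17:00 UTC.
1 September 2031 is a Monday, so Sundays fall on 7, 14, 21, 28; the last is September 28.
1 April 2032 is a Thursday, so Fridays fall on 2, 9, 16, 23, 30; the last is April 30.
At the standard offset (UTC−00:30), 17:00 UTC − 0h30m = 16:30 Mesath Sector standard time.
The standard-time date in Mesath Sector, April 26, 2032, falls between 28 September 2031 and 30 April 2032, so daylight saving is in effect and Mesath Sector is at UTC+00:30.
17:00 UTC + 0h30m = 17:30 Mesath Sector.

17:30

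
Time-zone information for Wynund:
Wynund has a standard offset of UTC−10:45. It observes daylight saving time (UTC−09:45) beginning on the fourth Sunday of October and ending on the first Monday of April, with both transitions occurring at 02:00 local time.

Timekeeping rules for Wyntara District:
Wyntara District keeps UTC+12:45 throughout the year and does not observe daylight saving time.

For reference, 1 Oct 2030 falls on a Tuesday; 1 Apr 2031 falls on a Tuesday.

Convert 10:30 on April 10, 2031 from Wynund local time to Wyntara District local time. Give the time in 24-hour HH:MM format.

1 October 2030 is a Tuesday, so the first Sunday is October 6 and the fourth is October 27.
1 April 2031 is a Tuesday, so the first Monday is April 7.
April 10, 2031 does not fall between 27 October 2030 and 7 April 2031, so daylight saving is not in effect and Wynund is at UTC−10:45.
10:30 Wynund + 10h45m = 21:15 UTC.
Wyntara District has no daylight saving, so its offset is UTC+12:45 year-round.
21:15 UTC + 12h45m = 10:00 Wyntara District (rolling into the next day, 11 April 2031).

10:00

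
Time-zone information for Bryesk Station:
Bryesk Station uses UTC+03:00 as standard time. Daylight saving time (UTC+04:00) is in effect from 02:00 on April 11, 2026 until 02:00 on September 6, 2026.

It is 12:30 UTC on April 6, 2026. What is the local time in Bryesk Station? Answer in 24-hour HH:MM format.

15:30

At the standard offset (UTC+03:00), 12:30 UTC + 3h = 15:30 Bryesk Station standard time.
Daylight saving runs 11 April – 6 September; the standard-time date in Bryesk Station, April 6, 2026, is outside that window, so Bryesk Station is on standard time at UTC+03:00.
12:30 UTC + 3h = 15:30 local.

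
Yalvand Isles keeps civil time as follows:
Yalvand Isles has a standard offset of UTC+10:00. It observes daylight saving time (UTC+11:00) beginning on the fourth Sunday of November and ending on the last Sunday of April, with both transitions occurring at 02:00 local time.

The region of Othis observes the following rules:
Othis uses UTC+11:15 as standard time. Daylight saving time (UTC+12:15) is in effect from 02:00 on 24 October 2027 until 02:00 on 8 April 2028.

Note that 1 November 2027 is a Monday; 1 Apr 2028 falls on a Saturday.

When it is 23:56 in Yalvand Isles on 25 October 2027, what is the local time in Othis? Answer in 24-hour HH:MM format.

1 November 2027 is a Monday, so the first Sunday is November 7 and the fourth is November 28.
1 April 2028 is a Saturday, so Sundays fall on 2, 9, 16, 23, 30; the last is April 30.
25 October 2027 does not fall between 28 November 2027 and 30 April 2028, so daylight saving is not in effect and Yalvand Isles is at UTC+10:00.
23:56 Yalvand Isles − 10h = 13:56 UTC.
At the standard offset (UTC+11:15), 13:56 UTC + 11h15m = 01:11 Othis standard time (rolling into the next day, 26 October 2027).
The standard-time date in Othis, 26 October 2027, falls between 24 October 2027 and 8 April 2028, so daylight saving is in effect and Othis is at UTC+12:15.
13:56 UTC + 12h15m = 02:11 Othis (rolling into the next day, 26 October 2027).

02:11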